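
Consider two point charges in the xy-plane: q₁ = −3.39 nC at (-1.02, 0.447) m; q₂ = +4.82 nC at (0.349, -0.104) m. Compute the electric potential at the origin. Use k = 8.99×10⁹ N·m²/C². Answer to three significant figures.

91.6 V

The total potential is the scalar sum of each charge's contribution, V = Σ kqᵢ/rᵢ.
Distances from the field point to each charge: r₁ = 1.11 m, r₂ = 0.364 m.
V = k[(-3.39×10⁻⁹)/(1.11) + (4.82×10⁻⁹)/(0.364)] = 91.6 V.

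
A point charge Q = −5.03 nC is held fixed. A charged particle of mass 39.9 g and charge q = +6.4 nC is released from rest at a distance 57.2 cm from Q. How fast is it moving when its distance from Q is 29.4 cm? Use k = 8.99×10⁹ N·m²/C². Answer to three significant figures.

4.90×10⁻³ m/s

Only the electrostatic force acts, so mechanical energy is conserved: ½mv² = U₁ − U₂ = kQq(1/r₁ − 1/r₂).
U₁ − U₂ = (8.99×10⁹ N·m²/C²)(-5.03×10⁻⁹ C)(6.40×10⁻⁹ C)(1/0.572 − 1/0.294) = 4.78×10⁻⁷ J.
v = √(2·4.78×10⁻⁷/0.0399) = 4.90×10⁻³ m/s.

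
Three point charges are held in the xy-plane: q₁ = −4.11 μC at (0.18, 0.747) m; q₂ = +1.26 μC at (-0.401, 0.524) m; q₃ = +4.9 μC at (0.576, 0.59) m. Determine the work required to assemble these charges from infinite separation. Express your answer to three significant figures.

The assembly work is the sum of pairwise potential energies, U = Σ_{i<j} kqᵢqⱼ/rᵢⱼ.
Pair separations: r₁₂ = 0.622 m, r₁₃ = 0.426 m, r₂₃ = 0.979 m.
U = (-0.0748) + (-0.425) + (0.0567) = -0.443 J.

-0.443 J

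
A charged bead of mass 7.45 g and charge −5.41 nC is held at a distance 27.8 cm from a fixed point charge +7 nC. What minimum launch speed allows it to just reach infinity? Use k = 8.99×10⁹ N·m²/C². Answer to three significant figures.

To just escape, total mechanical energy must reach zero at infinity: ½mv²_min + U = 0, so ½mv²_min = −U = |kQq|/r.
|U| = |kQq|/r = (8.99×10⁹ N·m²/C²)(7.00×10⁻⁹)(5.41×10⁻⁹)/(0.278) = 1.22×10⁻⁶ J.
v_min = √(2|U|/m) = √(2·1.22×10⁻⁶/7.45×10⁻³) = 0.0181 m/s.

0.0181 m/s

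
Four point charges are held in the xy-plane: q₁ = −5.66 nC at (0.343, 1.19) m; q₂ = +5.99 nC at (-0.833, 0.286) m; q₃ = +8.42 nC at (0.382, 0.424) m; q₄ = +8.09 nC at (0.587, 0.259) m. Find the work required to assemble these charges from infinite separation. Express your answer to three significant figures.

The work to assemble the configuration equals its total potential energy, U = Σ kqᵢqⱼ/rᵢⱼ over all pairs.
Pair separations: r₁₂ = 1.48 m, r₁₃ = 0.767 m, r₁₄ = 0.962 m, r₂₃ = 1.22 m, r₂₄ = 1.42 m, r₃₄ = 0.263 m.
Summing all 6 pair terms gives U = 1.81×10⁻⁶ J.

1.81×10⁻⁶ J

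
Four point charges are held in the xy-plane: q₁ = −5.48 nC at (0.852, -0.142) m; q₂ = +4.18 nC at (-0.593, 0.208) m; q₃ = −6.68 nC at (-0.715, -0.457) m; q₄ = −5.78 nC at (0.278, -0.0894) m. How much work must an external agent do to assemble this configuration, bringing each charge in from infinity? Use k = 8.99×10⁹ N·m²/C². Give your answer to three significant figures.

The assembly work is the sum of pairwise potential energies, U = Σ_{i<j} kqᵢqⱼ/rᵢⱼ.
Pair separations: r₁₂ = 1.49 m, r₁₃ = 1.60 m, r₁₄ = 0.576 m, r₂₃ = 0.676 m, r₂₄ = 0.920 m, r₃₄ = 1.06 m.
Summing all 6 pair terms gives U = 2.82×10⁻⁷ J.

2.82×10⁻⁷ J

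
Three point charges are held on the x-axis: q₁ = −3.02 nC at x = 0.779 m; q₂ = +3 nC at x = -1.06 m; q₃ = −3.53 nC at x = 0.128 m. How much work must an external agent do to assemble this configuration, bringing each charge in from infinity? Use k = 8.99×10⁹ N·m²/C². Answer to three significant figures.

The work to assemble the configuration equals its total potential energy, U = Σ kqᵢqⱼ/rᵢⱼ over all pairs.
Pair separations: r₁₂ = 1.84 m, r₁₃ = 0.651 m, r₂₃ = 1.19 m.
U = (-4.43×10⁻⁸) + (1.47×10⁻⁷) + (-8.01×10⁻⁸) = 2.28×10⁻⁸ J.

2.28×10⁻⁸ J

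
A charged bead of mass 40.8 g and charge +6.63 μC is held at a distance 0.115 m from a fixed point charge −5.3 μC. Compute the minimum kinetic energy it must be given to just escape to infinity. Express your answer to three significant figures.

2.75 J

To just escape, total mechanical energy must reach zero at infinity: ½mv²_min + U = 0, so ½mv²_min = −U = |kQq|/r.
|U| = |kQq|/r = (8.99×10⁹ N·m²/C²)(5.30×10⁻⁶)(6.63×10⁻⁶)/(0.115) = 2.75 J.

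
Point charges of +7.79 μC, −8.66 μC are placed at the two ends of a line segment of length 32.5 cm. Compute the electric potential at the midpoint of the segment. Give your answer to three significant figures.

Electric potential is a scalar, so the contributions from each charge add algebraically: V = Σ kqᵢ/rᵢ.
Each charge is 0.163 m from the midpoint.
V = k[(7.79×10⁻⁶)/(0.163) + (-8.66×10⁻⁶)/(0.163)] = -4.81×10⁴ V.

-4.81×10⁴ V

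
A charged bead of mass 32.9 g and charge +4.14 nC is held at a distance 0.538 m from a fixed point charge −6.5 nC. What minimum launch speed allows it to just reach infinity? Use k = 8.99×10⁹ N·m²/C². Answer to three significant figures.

To just escape, total mechanical energy must reach zero at infinity: ½mv²_min + U = 0, so ½mv²_min = −U = |kQq|/r.
|U| = |kQq|/r = (8.99×10⁹ N·m²/C²)(6.50×10⁻⁹)(4.14×10⁻⁹)/(0.538) = 4.50×10⁻⁷ J.
v_min = √(2|U|/m) = √(2·4.50×10⁻⁷/0.0329) = 5.23×10⁻³ m/s.

5.23×10⁻³ m/s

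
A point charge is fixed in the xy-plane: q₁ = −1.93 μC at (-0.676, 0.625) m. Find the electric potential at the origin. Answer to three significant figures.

-1.88×10⁴ V

Electric potential is a scalar, so the contributions from each charge add algebraically: V = Σ kqᵢ/rᵢ.
Distances from the field point to each charge: r₁ = 0.921 m.
V = k[(-1.93×10⁻⁶)/(0.921)] = -1.88×10⁴ V.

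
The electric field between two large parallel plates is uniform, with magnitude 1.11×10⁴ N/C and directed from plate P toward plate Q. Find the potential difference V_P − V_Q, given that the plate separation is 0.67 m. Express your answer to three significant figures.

In a uniform field, potential decreases in the direction of E: ΔV = −E·d for a displacement d parallel to E.
Going from Q to P is a displacement of 0.67 m opposite to the field, so V_P − V_Q = +Ed = 7440 V.

7440 V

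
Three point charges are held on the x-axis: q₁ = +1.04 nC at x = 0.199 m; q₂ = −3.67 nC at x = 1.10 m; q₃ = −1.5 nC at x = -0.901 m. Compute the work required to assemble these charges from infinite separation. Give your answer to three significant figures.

-2.61×10⁻⁸ J

The work to assemble the configuration equals its total potential energy, U = Σ kqᵢqⱼ/rᵢⱼ over all pairs.
Pair separations: r₁₂ = 0.901 m, r₁₃ = 1.10 m, r₂₃ = 2.00 m.
U = (-3.81×10⁻⁸) + (-1.27×10⁻⁸) + (2.47×10⁻⁸) = -2.61×10⁻⁸ J.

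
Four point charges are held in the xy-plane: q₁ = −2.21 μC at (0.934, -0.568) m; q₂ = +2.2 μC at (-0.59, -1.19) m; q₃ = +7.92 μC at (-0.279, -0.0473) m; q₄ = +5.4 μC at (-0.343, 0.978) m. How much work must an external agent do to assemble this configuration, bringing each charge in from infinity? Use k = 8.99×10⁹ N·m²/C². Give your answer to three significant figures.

The assembly work is the sum of pairwise potential energies, U = Σ_{i<j} kqᵢqⱼ/rᵢⱼ.
Pair separations: r₁₂ = 1.65 m, r₁₃ = 1.32 m, r₁₄ = 2.01 m, r₂₃ = 1.18 m, r₂₄ = 2.18 m, r₃₄ = 1.03 m.
Summing all 6 pair terms gives U = 0.356 J.

0.356 J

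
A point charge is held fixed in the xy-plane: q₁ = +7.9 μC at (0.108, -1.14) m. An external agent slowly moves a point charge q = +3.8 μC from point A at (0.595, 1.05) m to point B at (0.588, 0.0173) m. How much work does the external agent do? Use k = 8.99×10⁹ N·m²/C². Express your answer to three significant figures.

0.0951 J

For quasistatic motion the external work equals the change in potential energy: W_ext = qΔV = q(V_B − V_A).
At A: distance to the source charge is 2.24 m; V_A = kq₁/r = 3.17×10⁴ V.
At B: distance to the source charge is 1.25 m; V_B = kq₁/r = 5.67×10⁴ V.
ΔV = V_B − V_A = 2.50×10⁴ V.
W_ext = qΔV = (3.80×10⁻⁶ C)(2.50×10⁴ V) = 0.0951 J.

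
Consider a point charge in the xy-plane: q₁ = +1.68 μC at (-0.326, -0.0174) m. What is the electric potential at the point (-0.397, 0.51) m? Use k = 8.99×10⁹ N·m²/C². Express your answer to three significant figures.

The total potential is the scalar sum of each charge's contribution, V = Σ kqᵢ/rᵢ.
Distances from the field point to each charge: r₁ = 0.532 m.
V = k[(1.68×10⁻⁶)/(0.532)] = 2.84×10⁴ V.

2.84×10⁴ V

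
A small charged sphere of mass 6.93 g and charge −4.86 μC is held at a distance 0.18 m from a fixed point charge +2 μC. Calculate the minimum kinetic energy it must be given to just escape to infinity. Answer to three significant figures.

0.485 J

To just escape, total mechanical energy must reach zero at infinity: ½mv²_min + U = 0, so ½mv²_min = −U = |kQq|/r.
|U| = |kQq|/r = (8.99×10⁹ N·m²/C²)(2.00×10⁻⁶)(4.86×10⁻⁶)/(0.180) = 0.485 J.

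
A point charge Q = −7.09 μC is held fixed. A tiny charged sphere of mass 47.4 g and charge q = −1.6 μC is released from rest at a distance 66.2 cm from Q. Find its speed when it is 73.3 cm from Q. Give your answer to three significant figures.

Only the electrostatic force acts, so mechanical energy is conserved: ½mv² = U₁ − U₂ = kQq(1/r₁ − 1/r₂).
U₁ − U₂ = (8.99×10⁹ N·m²/C²)(-7.09×10⁻⁶ C)(-1.60×10⁻⁶ C)(1/0.662 − 1/0.733) = 0.0149 J.
v = √(2·0.0149/0.0474) = 0.793 m/s.

0.793 m/s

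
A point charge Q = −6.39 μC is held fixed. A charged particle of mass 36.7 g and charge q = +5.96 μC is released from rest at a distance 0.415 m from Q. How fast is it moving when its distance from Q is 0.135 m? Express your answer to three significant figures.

9.66 m/s

Only the electrostatic force acts, so mechanical energy is conserved: ½mv² = U₁ − U₂ = kQq(1/r₁ − 1/r₂).
U₁ − U₂ = (8.99×10⁹ N·m²/C²)(-6.39×10⁻⁶ C)(5.96×10⁻⁶ C)(1/0.415 − 1/0.135) = 1.71 J.
v = √(2·1.71/0.0367) = 9.66 m/s.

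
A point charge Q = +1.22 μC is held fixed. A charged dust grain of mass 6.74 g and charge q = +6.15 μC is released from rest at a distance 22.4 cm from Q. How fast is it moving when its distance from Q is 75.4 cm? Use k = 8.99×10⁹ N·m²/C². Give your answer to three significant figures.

Only the electrostatic force acts, so mechanical energy is conserved: ½mv² = U₁ − U₂ = kQq(1/r₁ − 1/r₂).
U₁ − U₂ = (8.99×10⁹ N·m²/C²)(1.22×10⁻⁶ C)(6.15×10⁻⁶ C)(1/0.224 − 1/0.754) = 0.212 J.
v = √(2·0.212/6.74×10⁻³) = 7.93 m/s.

7.93 m/s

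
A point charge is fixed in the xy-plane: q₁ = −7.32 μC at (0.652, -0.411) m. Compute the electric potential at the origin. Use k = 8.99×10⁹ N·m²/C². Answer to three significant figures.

The total potential is the scalar sum of each charge's contribution, V = Σ kqᵢ/rᵢ.
Distances from the field point to each charge: r₁ = 0.771 m.
V = k[(-7.32×10⁻⁶)/(0.771)] = -8.54×10⁴ V.

-8.54×10⁴ V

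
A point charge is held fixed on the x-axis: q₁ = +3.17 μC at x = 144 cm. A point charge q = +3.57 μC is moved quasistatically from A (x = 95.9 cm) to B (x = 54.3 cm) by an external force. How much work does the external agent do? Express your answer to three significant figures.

-0.0981 J

For quasistatic motion the external work equals the change in potential energy: W_ext = qΔV = q(V_B − V_A).
At A: distance to the source charge is 0.481 m; V_A = kq₁/r = 5.92×10⁴ V.
At B: distance to the source charge is 0.897 m; V_B = kq₁/r = 3.18×10⁴ V.
ΔV = V_B − V_A = -2.75×10⁴ V.
W_ext = qΔV = (3.57×10⁻⁶ C)(-2.75×10⁴ V) = -0.0981 J.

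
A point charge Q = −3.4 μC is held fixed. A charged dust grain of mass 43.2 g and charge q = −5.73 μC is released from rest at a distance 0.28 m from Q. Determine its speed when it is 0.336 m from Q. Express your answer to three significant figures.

Only the electrostatic force acts, so mechanical energy is conserved: ½mv² = U₁ − U₂ = kQq(1/r₁ − 1/r₂).
U₁ − U₂ = (8.99×10⁹ N·m²/C²)(-3.40×10⁻⁶ C)(-5.73×10⁻⁶ C)(1/0.280 − 1/0.336) = 0.104 J.
v = √(2·0.104/0.0432) = 2.20 m/s.

2.20 m/s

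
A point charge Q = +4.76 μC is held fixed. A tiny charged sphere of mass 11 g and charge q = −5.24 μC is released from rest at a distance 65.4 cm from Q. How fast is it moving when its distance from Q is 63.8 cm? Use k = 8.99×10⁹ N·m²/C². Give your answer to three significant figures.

Only the electrostatic force acts, so mechanical energy is conserved: ½mv² = U₁ − U₂ = kQq(1/r₁ − 1/r₂).
U₁ − U₂ = (8.99×10⁹ N·m²/C²)(4.76×10⁻⁶ C)(-5.24×10⁻⁶ C)(1/0.654 − 1/0.638) = 8.60×10⁻³ J.
v = √(2·8.60×10⁻³/0.0110) = 1.25 m/s.

1.25 m/s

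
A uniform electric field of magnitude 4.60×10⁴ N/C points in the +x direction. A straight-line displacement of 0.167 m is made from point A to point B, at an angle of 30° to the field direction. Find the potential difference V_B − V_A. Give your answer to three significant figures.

Only the component of displacement along E changes the potential: ΔV = −E·d·cosθ.
ΔV = −(4.60×10⁴ V/m)(0.167 m)cos30° = -6650 V.

-6650 V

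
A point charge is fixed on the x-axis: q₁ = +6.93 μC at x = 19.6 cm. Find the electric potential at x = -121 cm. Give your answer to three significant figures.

Electric potential is a scalar, so the contributions from each charge add algebraically: V = Σ kqᵢ/rᵢ.
V = k[(6.93×10⁻⁶)/(1.41)] = 4.43×10⁴ V.

4.43×10⁴ V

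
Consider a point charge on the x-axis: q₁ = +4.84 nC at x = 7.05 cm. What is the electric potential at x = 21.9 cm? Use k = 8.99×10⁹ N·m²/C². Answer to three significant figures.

293 V

The total potential is the scalar sum of each charge's contribution, V = Σ kqᵢ/rᵢ.
V = k[(4.84×10⁻⁹)/(0.148)] = 293 V.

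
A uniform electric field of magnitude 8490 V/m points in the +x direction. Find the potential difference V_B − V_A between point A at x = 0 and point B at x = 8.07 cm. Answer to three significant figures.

-685 V

In a uniform field, potential decreases in the direction of E: V_B − V_A = −E·Δx.
V_B − V_A = −(8490 V/m)(0.0807 m) = -685 V.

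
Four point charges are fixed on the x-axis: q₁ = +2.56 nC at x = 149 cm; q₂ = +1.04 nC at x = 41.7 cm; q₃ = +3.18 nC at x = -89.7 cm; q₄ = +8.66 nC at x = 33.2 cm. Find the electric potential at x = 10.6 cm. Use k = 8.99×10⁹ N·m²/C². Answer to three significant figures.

The total potential is the scalar sum of each charge's contribution, V = Σ kqᵢ/rᵢ.
Distances from the field point to each charge: r₁ = 1.38 m, r₂ = 0.311 m, r₃ = 1.00 m, r₄ = 0.226 m.
V = k[(2.56×10⁻⁹)/(1.38) + (1.04×10⁻⁹)/(0.311) + (3.18×10⁻⁹)/(1.00) + (8.66×10⁻⁹)/(0.226)] = 420 V.

420 V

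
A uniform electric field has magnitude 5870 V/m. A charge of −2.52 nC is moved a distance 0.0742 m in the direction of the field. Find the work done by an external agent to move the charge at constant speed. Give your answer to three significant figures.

The potential change for a displacement 0.0742 m in the direction of the field is ΔV = −Ed = -436 V.
W_ext = qΔV = 1.10×10⁻⁶ J.

1.10×10⁻⁶ J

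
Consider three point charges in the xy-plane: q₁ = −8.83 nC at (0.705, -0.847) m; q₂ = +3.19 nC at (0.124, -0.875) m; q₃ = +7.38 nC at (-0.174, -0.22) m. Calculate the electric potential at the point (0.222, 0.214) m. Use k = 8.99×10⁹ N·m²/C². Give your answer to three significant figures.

71.1 V

The total potential is the scalar sum of each charge's contribution, V = Σ kqᵢ/rᵢ.
Distances from the field point to each charge: r₁ = 1.17 m, r₂ = 1.09 m, r₃ = 0.588 m.
V = k[(-8.83×10⁻⁹)/(1.17) + (3.19×10⁻⁹)/(1.09) + (7.38×10⁻⁹)/(0.588)] = 71.1 V.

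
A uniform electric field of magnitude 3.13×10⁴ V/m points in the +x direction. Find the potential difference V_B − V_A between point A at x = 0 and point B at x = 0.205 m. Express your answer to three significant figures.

-6420 V

In a uniform field, potential decreases in the direction of E: V_B − V_A = −E·Δx.
V_B − V_A = −(3.13×10⁴ V/m)(0.205 m) = -6420 V.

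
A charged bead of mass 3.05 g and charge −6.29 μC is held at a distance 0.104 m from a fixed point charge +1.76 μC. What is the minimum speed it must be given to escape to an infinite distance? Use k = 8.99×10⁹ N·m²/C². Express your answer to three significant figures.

25.1 m/s

To just escape, total mechanical energy must reach zero at infinity: ½mv²_min + U = 0, so ½mv²_min = −U = |kQq|/r.
|U| = |kQq|/r = (8.99×10⁹ N·m²/C²)(1.76×10⁻⁶)(6.29×10⁻⁶)/(0.104) = 0.957 J.
v_min = √(2|U|/m) = √(2·0.957/3.05×10⁻³) = 25.1 m/s.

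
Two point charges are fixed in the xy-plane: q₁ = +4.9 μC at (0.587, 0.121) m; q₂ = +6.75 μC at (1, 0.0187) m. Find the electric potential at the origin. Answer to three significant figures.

The total potential is the scalar sum of each charge's contribution, V = Σ kqᵢ/rᵢ.
Distances from the field point to each charge: r₁ = 0.599 m, r₂ = 1.00 m.
V = k[(4.90×10⁻⁶)/(0.599) + (6.75×10⁻⁶)/(1.00)] = 1.34×10⁵ V.

1.34×10⁵ V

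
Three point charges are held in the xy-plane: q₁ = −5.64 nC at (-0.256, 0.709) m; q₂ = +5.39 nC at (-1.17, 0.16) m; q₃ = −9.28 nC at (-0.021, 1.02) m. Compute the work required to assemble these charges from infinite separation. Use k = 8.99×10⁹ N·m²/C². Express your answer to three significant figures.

6.37×10⁻⁷ J

The assembly work is the sum of pairwise potential energies, U = Σ_{i<j} kqᵢqⱼ/rᵢⱼ.
Pair separations: r₁₂ = 1.07 m, r₁₃ = 0.390 m, r₂₃ = 1.44 m.
U = (-2.56×10⁻⁷) + (1.21×10⁻⁶) + (-3.13×10⁻⁷) = 6.37×10⁻⁷ J.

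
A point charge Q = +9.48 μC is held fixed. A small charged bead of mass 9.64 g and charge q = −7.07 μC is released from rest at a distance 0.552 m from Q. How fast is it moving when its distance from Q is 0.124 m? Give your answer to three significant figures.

28.0 m/s

Only the electrostatic force acts, so mechanical energy is conserved: ½mv² = U₁ − U₂ = kQq(1/r₁ − 1/r₂).
U₁ − U₂ = (8.99×10⁹ N·m²/C²)(9.48×10⁻⁶ C)(-7.07×10⁻⁶ C)(1/0.552 − 1/0.124) = 3.77 J.
v = √(2·3.77/9.64×10⁻³) = 28.0 m/s.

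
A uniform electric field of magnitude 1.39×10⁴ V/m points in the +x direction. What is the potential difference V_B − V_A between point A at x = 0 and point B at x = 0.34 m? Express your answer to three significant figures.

-4730 V

In a uniform field, potential decreases in the direction of E: V_B − V_A = −E·Δx.
V_B − V_A = −(1.39×10⁴ V/m)(0.340 m) = -4730 V.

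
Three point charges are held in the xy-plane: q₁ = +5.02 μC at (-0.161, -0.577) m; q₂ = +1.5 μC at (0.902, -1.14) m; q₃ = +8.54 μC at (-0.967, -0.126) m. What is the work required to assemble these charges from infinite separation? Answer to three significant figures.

0.528 J

The assembly work is the sum of pairwise potential energies, U = Σ_{i<j} kqᵢqⱼ/rᵢⱼ.
Pair separations: r₁₂ = 1.20 m, r₁₃ = 0.924 m, r₂₃ = 2.13 m.
U = (0.0563) + (0.417) + (0.0542) = 0.528 J.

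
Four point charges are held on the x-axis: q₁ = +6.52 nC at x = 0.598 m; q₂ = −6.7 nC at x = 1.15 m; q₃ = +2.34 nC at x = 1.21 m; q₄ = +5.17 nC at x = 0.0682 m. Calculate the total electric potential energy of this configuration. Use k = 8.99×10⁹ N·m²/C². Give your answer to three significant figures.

-2.46×10⁻⁶ J

The assembly work is the sum of pairwise potential energies, U = Σ_{i<j} kqᵢqⱼ/rᵢⱼ.
Pair separations: r₁₂ = 0.552 m, r₁₃ = 0.612 m, r₁₄ = 0.530 m, r₂₃ = 0.0600 m, r₂₄ = 1.08 m, r₃₄ = 1.14 m.
Summing all 6 pair terms gives U = -2.46×10⁻⁶ J.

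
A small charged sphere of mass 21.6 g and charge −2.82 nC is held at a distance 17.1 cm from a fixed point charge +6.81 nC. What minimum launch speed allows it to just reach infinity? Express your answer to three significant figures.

To just escape, total mechanical energy must reach zero at infinity: ½mv²_min + U = 0, so ½mv²_min = −U = |kQq|/r.
|U| = |kQq|/r = (8.99×10⁹ N·m²/C²)(6.81×10⁻⁹)(2.82×10⁻⁹)/(0.171) = 1.01×10⁻⁶ J.
v_min = √(2|U|/m) = √(2·1.01×10⁻⁶/0.0216) = 9.67×10⁻³ m/s.

9.67×10⁻³ m/s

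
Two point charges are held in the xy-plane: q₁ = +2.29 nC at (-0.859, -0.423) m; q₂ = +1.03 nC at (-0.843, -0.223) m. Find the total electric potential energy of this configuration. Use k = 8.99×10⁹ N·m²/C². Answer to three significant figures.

The assembly work is the sum of pairwise potential energies, U = Σ_{i<j} kqᵢqⱼ/rᵢⱼ.
Pair separations: r₁₂ = 0.201 m.
U = (1.06×10⁻⁷) = 1.06×10⁻⁷ J.

1.06×10⁻⁷ J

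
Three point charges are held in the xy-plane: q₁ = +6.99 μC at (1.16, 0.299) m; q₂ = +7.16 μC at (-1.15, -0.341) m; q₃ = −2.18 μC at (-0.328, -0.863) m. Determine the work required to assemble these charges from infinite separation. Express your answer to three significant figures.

The assembly work is the sum of pairwise potential energies, U = Σ_{i<j} kqᵢqⱼ/rᵢⱼ.
Pair separations: r₁₂ = 2.40 m, r₁₃ = 1.89 m, r₂₃ = 0.974 m.
U = (0.188) + (-0.0726) + (-0.144) = -0.0290 J.

-0.0290 J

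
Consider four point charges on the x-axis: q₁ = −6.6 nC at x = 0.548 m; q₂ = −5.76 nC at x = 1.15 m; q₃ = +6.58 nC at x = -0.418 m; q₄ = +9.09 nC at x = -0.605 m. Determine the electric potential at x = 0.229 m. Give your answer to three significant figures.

The total potential is the scalar sum of each charge's contribution, V = Σ kqᵢ/rᵢ.
Distances from the field point to each charge: r₁ = 0.319 m, r₂ = 0.921 m, r₃ = 0.647 m, r₄ = 0.834 m.
V = k[(-6.60×10⁻⁹)/(0.319) + (-5.76×10⁻⁹)/(0.921) + (6.58×10⁻⁹)/(0.647) + (9.09×10⁻⁹)/(0.834)] = -52.8 V.

-52.8 V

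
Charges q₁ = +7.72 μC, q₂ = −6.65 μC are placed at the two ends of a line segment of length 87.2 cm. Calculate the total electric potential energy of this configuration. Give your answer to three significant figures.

-0.529 J

The work to assemble the configuration equals its total potential energy, U = Σ kqᵢqⱼ/rᵢⱼ over all pairs.
The separation is r = 0.872 m.
U = (-0.529) = -0.529 J.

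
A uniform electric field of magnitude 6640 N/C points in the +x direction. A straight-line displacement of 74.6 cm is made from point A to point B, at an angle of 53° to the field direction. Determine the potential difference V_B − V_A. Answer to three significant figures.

Only the component of displacement along E changes the potential: ΔV = −E·d·cosθ.
ΔV = −(6640 V/m)(0.746 m)cos53° = -2980 V.

-2980 V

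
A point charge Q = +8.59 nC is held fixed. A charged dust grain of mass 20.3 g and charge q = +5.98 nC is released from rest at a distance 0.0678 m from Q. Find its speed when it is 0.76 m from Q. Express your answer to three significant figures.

Only the electrostatic force acts, so mechanical energy is conserved: ½mv² = U₁ − U₂ = kQq(1/r₁ − 1/r₂).
U₁ − U₂ = (8.99×10⁹ N·m²/C²)(8.59×10⁻⁹ C)(5.98×10⁻⁹ C)(1/0.0678 − 1/0.760) = 6.20×10⁻⁶ J.
v = √(2·6.20×10⁻⁶/0.0203) = 0.0247 m/s.

0.0247 m/s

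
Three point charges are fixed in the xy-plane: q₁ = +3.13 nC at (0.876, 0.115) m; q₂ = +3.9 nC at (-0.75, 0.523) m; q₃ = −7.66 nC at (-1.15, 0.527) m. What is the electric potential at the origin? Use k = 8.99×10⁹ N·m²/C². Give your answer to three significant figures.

The total potential is the scalar sum of each charge's contribution, V = Σ kqᵢ/rᵢ.
Distances from the field point to each charge: r₁ = 0.884 m, r₂ = 0.914 m, r₃ = 1.27 m.
V = k[(3.13×10⁻⁹)/(0.884) + (3.90×10⁻⁹)/(0.914) + (-7.66×10⁻⁹)/(1.27)] = 15.8 V.

15.8 V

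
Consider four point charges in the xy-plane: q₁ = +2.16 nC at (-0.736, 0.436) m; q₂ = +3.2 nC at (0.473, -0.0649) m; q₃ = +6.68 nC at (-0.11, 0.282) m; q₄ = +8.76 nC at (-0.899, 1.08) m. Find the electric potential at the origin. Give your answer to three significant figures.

337 V

Electric potential is a scalar, so the contributions from each charge add algebraically: V = Σ kqᵢ/rᵢ.
Distances from the field point to each charge: r₁ = 0.855 m, r₂ = 0.477 m, r₃ = 0.303 m, r₄ = 1.41 m.
V = k[(2.16×10⁻⁹)/(0.855) + (3.20×10⁻⁹)/(0.477) + (6.68×10⁻⁹)/(0.303) + (8.76×10⁻⁹)/(1.41)] = 337 V.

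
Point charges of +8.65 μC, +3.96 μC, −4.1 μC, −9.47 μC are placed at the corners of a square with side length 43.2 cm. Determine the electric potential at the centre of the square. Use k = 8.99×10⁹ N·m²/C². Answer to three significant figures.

-2.83×10⁴ V

The total potential is the scalar sum of each charge's contribution, V = Σ kqᵢ/rᵢ.
The distance from each corner to the centre is a√2/2 = 0.305 m.
V = k[(8.65×10⁻⁶)/(0.305) + (3.96×10⁻⁶)/(0.305) + (-4.10×10⁻⁶)/(0.305) + (-9.47×10⁻⁶)/(0.305)] = -2.83×10⁴ V.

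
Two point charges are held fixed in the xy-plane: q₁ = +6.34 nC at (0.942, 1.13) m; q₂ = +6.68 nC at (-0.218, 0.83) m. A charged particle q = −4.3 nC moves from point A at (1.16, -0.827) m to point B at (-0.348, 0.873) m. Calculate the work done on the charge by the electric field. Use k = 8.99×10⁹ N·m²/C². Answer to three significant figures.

The work done by the electric force is W_field = −ΔU = −q(V_B − V_A) = q(V_A − V_B).
At A: distances to the source charges are 1.97 m, 2.16 m; V_A = Σ kqᵢ/rᵢ = 56.8 V.
At B: distances to the source charges are 1.32 m, 0.137 m; V_B = Σ kqᵢ/rᵢ = 482 V.
ΔV = V_B − V_A = 425 V.
W_field = −qΔV = −(-4.30×10⁻⁹ C)(425 V) = 1.83×10⁻⁶ J.

1.83×10⁻⁶ J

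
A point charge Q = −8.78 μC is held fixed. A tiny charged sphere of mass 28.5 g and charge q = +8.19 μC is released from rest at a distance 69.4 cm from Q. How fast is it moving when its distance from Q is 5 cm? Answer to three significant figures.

Only the electrostatic force acts, so mechanical energy is conserved: ½mv² = U₁ − U₂ = kQq(1/r₁ − 1/r₂).
U₁ − U₂ = (8.99×10⁹ N·m²/C²)(-8.78×10⁻⁶ C)(8.19×10⁻⁶ C)(1/0.694 − 1/0.0500) = 12.0 J.
v = √(2·12.0/0.0285) = 29.0 m/s.

29.0 m/s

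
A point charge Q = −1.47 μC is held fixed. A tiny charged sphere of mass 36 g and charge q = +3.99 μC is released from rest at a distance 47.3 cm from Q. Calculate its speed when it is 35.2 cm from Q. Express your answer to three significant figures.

1.46 m/s

Only the electrostatic force acts, so mechanical energy is conserved: ½mv² = U₁ − U₂ = kQq(1/r₁ − 1/r₂).
U₁ − U₂ = (8.99×10⁹ N·m²/C²)(-1.47×10⁻⁶ C)(3.99×10⁻⁶ C)(1/0.473 − 1/0.352) = 0.0383 J.
v = √(2·0.0383/0.0360) = 1.46 m/s.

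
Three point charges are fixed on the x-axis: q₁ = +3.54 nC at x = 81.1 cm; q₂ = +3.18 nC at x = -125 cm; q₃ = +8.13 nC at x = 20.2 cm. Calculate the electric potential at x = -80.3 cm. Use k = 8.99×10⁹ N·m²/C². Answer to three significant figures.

Electric potential is a scalar, so the contributions from each charge add algebraically: V = Σ kqᵢ/rᵢ.
Distances from the field point to each charge: r₁ = 1.61 m, r₂ = 0.447 m, r₃ = 1.00 m.
V = k[(3.54×10⁻⁹)/(1.61) + (3.18×10⁻⁹)/(0.447) + (8.13×10⁻⁹)/(1.00)] = 156 V.

156 V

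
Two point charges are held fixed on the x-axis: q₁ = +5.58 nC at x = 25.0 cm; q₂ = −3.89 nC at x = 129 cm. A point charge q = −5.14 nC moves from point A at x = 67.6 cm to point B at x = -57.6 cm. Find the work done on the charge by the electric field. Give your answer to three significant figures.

The work done by the electric force is W_field = −ΔU = −q(V_B − V_A) = q(V_A − V_B).
At A: distances to the source charges are 0.426 m, 0.614 m; V_A = Σ kqᵢ/rᵢ = 60.8 V.
At B: distances to the source charges are 0.826 m, 1.87 m; V_B = Σ kqᵢ/rᵢ = 42.0 V.
ΔV = V_B − V_A = -18.8 V.
W_field = −qΔV = −(-5.14×10⁻⁹ C)(-18.8 V) = -9.67×10⁻⁸ J.

-9.67×10⁻⁸ J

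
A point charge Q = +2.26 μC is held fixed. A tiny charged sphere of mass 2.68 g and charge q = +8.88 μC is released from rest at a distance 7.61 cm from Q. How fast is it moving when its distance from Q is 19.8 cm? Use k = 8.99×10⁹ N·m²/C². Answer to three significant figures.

Only the electrostatic force acts, so mechanical energy is conserved: ½mv² = U₁ − U₂ = kQq(1/r₁ − 1/r₂).
U₁ − U₂ = (8.99×10⁹ N·m²/C²)(2.26×10⁻⁶ C)(8.88×10⁻⁶ C)(1/0.0761 − 1/0.198) = 1.46 J.
v = √(2·1.46/2.68×10⁻³) = 33.0 m/s.

33.0 m/s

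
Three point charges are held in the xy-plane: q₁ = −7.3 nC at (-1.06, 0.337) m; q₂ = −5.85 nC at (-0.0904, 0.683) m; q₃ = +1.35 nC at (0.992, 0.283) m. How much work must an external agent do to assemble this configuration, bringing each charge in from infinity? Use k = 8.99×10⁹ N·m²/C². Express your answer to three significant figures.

2.68×10⁻⁷ J

The assembly work is the sum of pairwise potential energies, U = Σ_{i<j} kqᵢqⱼ/rᵢⱼ.
Pair separations: r₁₂ = 1.03 m, r₁₃ = 2.05 m, r₂₃ = 1.15 m.
U = (3.73×10⁻⁷) + (-4.32×10⁻⁸) + (-6.15×10⁻⁸) = 2.68×10⁻⁷ J.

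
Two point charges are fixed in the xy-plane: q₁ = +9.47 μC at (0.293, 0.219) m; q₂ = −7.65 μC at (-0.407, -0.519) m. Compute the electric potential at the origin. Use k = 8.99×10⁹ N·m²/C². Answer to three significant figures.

1.28×10⁵ V

The total potential is the scalar sum of each charge's contribution, V = Σ kqᵢ/rᵢ.
Distances from the field point to each charge: r₁ = 0.366 m, r₂ = 0.660 m.
V = k[(9.47×10⁻⁶)/(0.366) + (-7.65×10⁻⁶)/(0.660)] = 1.28×10⁵ V.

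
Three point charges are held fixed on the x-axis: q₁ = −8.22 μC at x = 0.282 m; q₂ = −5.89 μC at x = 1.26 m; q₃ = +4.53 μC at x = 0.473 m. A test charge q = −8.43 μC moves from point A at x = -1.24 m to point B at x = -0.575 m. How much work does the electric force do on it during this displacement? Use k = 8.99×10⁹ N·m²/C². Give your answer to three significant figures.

-0.255 J

The work done by the electric force is W_field = −ΔU = −q(V_B − V_A) = q(V_A − V_B).
At A: distances to the source charges are 1.52 m, 2.50 m, 1.71 m; V_A = Σ kqᵢ/rᵢ = -4.60×10⁴ V.
At B: distances to the source charges are 0.857 m, 1.83 m, 1.05 m; V_B = Σ kqᵢ/rᵢ = -7.62×10⁴ V.
ΔV = V_B − V_A = -3.03×10⁴ V.
W_field = −qΔV = −(-8.43×10⁻⁶ C)(-3.03×10⁴ V) = -0.255 J.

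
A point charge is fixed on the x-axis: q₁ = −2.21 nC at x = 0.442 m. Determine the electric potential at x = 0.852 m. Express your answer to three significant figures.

-48.5 V

Electric potential is a scalar, so the contributions from each charge add algebraically: V = Σ kqᵢ/rᵢ.
V = k[(-2.21×10⁻⁹)/(0.410)] = -48.5 V.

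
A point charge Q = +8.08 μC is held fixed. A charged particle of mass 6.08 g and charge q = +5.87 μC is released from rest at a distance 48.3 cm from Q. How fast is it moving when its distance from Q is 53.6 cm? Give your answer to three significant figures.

Only the electrostatic force acts, so mechanical energy is conserved: ½mv² = U₁ − U₂ = kQq(1/r₁ − 1/r₂).
U₁ − U₂ = (8.99×10⁹ N·m²/C²)(8.08×10⁻⁶ C)(5.87×10⁻⁶ C)(1/0.483 − 1/0.536) = 0.0873 J.
v = √(2·0.0873/6.08×10⁻³) = 5.36 m/s.

5.36 m/s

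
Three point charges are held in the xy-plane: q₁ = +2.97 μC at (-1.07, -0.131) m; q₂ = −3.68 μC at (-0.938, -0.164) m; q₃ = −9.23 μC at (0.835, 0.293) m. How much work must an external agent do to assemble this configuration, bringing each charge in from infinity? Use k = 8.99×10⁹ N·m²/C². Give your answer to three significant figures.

The assembly work is the sum of pairwise potential energies, U = Σ_{i<j} kqᵢqⱼ/rᵢⱼ.
Pair separations: r₁₂ = 0.136 m, r₁₃ = 1.95 m, r₂₃ = 1.83 m.
U = (-0.722) + (-0.126) + (0.167) = -0.682 J.

-0.682 J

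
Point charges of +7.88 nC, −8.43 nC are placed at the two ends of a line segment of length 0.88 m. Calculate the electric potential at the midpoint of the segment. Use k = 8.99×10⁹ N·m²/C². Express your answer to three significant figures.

Electric potential is a scalar, so the contributions from each charge add algebraically: V = Σ kqᵢ/rᵢ.
Each charge is 0.440 m from the midpoint.
V = k[(7.88×10⁻⁹)/(0.440) + (-8.43×10⁻⁹)/(0.440)] = -11.2 V.

-11.2 V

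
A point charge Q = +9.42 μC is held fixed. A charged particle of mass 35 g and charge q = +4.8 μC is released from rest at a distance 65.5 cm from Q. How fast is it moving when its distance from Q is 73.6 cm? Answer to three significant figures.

Only the electrostatic force acts, so mechanical energy is conserved: ½mv² = U₁ − U₂ = kQq(1/r₁ − 1/r₂).
U₁ − U₂ = (8.99×10⁹ N·m²/C²)(9.42×10⁻⁶ C)(4.80×10⁻⁶ C)(1/0.655 − 1/0.736) = 0.0683 J.
v = √(2·0.0683/0.0350) = 1.98 m/s.

1.98 m/s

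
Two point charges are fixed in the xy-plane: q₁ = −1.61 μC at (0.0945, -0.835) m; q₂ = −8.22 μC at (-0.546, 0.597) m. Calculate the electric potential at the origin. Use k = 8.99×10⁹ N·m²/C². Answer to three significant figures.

-1.09×10⁵ V

The total potential is the scalar sum of each charge's contribution, V = Σ kqᵢ/rᵢ.
Distances from the field point to each charge: r₁ = 0.840 m, r₂ = 0.809 m.
V = k[(-1.61×10⁻⁶)/(0.840) + (-8.22×10⁻⁶)/(0.809)] = -1.09×10⁵ V.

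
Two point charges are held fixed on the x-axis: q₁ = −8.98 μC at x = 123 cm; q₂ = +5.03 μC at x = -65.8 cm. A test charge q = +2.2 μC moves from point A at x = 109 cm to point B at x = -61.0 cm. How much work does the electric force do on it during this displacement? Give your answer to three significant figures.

-3.19 J

The work done by the electric force is W_field = −ΔU = −q(V_B − V_A) = q(V_A − V_B).
At A: distances to the source charges are 0.140 m, 1.75 m; V_A = Σ kqᵢ/rᵢ = -5.51×10⁵ V.
At B: distances to the source charges are 1.84 m, 0.0480 m; V_B = Σ kqᵢ/rᵢ = 8.98×10⁵ V.
ΔV = V_B − V_A = 1.45×10⁶ V.
W_field = −qΔV = −(2.20×10⁻⁶ C)(1.45×10⁶ V) = -3.19 J.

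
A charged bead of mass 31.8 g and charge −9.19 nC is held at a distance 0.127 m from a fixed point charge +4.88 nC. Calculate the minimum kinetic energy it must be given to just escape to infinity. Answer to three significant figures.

To just escape, total mechanical energy must reach zero at infinity: ½mv²_min + U = 0, so ½mv²_min = −U = |kQq|/r.
|U| = |kQq|/r = (8.99×10⁹ N·m²/C²)(4.88×10⁻⁹)(9.19×10⁻⁹)/(0.127) = 3.17×10⁻⁶ J.

3.17×10⁻⁶ J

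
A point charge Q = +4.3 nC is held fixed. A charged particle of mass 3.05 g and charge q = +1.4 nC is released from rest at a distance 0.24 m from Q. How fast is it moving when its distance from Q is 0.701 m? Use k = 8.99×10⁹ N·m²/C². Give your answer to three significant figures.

Only the electrostatic force acts, so mechanical energy is conserved: ½mv² = U₁ − U₂ = kQq(1/r₁ − 1/r₂).
U₁ − U₂ = (8.99×10⁹ N·m²/C²)(4.30×10⁻⁹ C)(1.40×10⁻⁹ C)(1/0.240 − 1/0.701) = 1.48×10⁻⁷ J.
v = √(2·1.48×10⁻⁷/3.05×10⁻³) = 9.86×10⁻³ m/s.

9.86×10⁻³ m/s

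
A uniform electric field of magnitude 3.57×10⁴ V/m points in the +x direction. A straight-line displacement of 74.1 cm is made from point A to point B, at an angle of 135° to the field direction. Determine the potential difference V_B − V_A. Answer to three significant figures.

Only the component of displacement along E changes the potential: ΔV = −E·d·cosθ.
ΔV = −(3.57×10⁴ V/m)(0.741 m)cos135° = 1.87×10⁴ V.

1.87×10⁴ V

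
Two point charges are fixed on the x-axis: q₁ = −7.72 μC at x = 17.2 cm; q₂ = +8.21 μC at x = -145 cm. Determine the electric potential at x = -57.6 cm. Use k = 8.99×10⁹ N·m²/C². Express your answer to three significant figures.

-8340 V

Electric potential is a scalar, so the contributions from each charge add algebraically: V = Σ kqᵢ/rᵢ.
Distances from the field point to each charge: r₁ = 0.748 m, r₂ = 0.874 m.
V = k[(-7.72×10⁻⁶)/(0.748) + (8.21×10⁻⁶)/(0.874)] = -8340 V.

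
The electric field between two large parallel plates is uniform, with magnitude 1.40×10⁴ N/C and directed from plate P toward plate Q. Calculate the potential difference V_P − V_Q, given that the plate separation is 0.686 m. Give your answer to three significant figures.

9600 V

In a uniform field, potential decreases in the direction of E: ΔV = −E·d for a displacement d parallel to E.
Going from Q to P is a displacement of 0.686 m opposite to the field, so V_P − V_Q = +Ed = 9600 V.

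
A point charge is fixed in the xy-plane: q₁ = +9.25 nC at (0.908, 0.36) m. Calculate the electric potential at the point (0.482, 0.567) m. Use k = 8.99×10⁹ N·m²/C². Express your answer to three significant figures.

176 V

The total potential is the scalar sum of each charge's contribution, V = Σ kqᵢ/rᵢ.
Distances from the field point to each charge: r₁ = 0.474 m.
V = k[(9.25×10⁻⁹)/(0.474)] = 176 V.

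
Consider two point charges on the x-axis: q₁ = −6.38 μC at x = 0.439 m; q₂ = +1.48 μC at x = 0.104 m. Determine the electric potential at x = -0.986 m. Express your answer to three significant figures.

The total potential is the scalar sum of each charge's contribution, V = Σ kqᵢ/rᵢ.
Distances from the field point to each charge: r₁ = 1.43 m, r₂ = 1.09 m.
V = k[(-6.38×10⁻⁶)/(1.43) + (1.48×10⁻⁶)/(1.09)] = -2.80×10⁴ V.

-2.80×10⁴ V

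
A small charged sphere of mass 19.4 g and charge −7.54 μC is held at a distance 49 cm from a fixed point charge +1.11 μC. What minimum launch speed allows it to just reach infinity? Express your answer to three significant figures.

To just escape, total mechanical energy must reach zero at infinity: ½mv²_min + U = 0, so ½mv²_min = −U = |kQq|/r.
|U| = |kQq|/r = (8.99×10⁹ N·m²/C²)(1.11×10⁻⁶)(7.54×10⁻⁶)/(0.490) = 0.154 J.
v_min = √(2|U|/m) = √(2·0.154/0.0194) = 3.98 m/s.

3.98 m/s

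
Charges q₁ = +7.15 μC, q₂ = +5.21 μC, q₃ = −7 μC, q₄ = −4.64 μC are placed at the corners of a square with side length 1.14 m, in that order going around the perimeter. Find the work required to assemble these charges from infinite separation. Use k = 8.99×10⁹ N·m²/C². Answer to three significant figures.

The work to assemble the configuration equals its total potential energy, U = Σ kqᵢqⱼ/rᵢⱼ over all pairs.
The four side pairs have separation 1.14 m and the two diagonal pairs 1.61 m.
Summing all 6 pair terms gives U = -0.413 J.

-0.413 J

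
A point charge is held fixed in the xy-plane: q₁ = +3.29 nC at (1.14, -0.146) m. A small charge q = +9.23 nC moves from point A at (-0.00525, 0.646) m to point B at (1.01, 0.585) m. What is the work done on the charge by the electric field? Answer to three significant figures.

-1.72×10⁻⁷ J

The work done by the electric force is W_field = −ΔU = −q(V_B − V_A) = q(V_A − V_B).
At A: distance to the source charge is 1.39 m; V_A = kq₁/r = 21.2 V.
At B: distance to the source charge is 0.742 m; V_B = kq₁/r = 39.8 V.
ΔV = V_B − V_A = 18.6 V.
W_field = −qΔV = −(9.23×10⁻⁹ C)(18.6 V) = -1.72×10⁻⁷ J.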